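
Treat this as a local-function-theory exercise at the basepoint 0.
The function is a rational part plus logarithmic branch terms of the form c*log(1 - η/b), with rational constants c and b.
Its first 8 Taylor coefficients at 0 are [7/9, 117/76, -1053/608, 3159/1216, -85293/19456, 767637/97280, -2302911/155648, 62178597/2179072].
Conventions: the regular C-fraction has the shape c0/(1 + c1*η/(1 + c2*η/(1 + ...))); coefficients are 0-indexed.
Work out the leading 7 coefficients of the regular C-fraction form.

Taylor coefficients (read off): a_0 = 7/9, a_1 = 117/76, a_2 = -1053/608, a_3 = 3159/1216, a_4 = -85293/19456, a_5 = 767637/97280, a_6 = -2302911/155648.
c0 = a_0 = 7/9. Peel one level at a time: if S = 1 + c*η/S' with S'(0) = 1, then c is the η-coefficient of S and S' = c*η/(S - 1).
S_1 = c0/f = 1 + (-1053/532)*η + (3478059/566048)*η^2 + ...; c1 = -1053/532.
S_2 = c1*η/(S_1 - 1) = 1 + (3303/1064)*η + (-27/64)*η^2 + ...; c2 = 3303/1064.
S_3 = c2*η/(S_2 - 1) = 1 + (399/2936)*η + (-144837/1077512)*η^2 + ...; c3 = 399/2936.
S_4 = c3*η/(S_3 - 1) = 1 + (363/367)*η + (-27/80)*η^2 + ...; c4 = 363/367.
S_5 = c4*η/(S_4 - 1) = 1 + (3303/9680)*η + (-25059861/93702400)*η^2 + ...; c5 = 3303/9680.
S_6 = c5*η/(S_5 - 1) = 1 + (7587/9680)*η + ...; c6 = 7587/9680.

The regular C-fraction coefficients are [7/9, -1053/532, 3303/1064, 399/2936, 363/367, 3303/9680, 7587/9680].


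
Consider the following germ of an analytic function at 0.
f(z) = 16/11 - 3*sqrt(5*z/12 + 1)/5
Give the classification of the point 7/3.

There is no denominator, hence no pole anywhere.
Branch term sqrt(1 - z/(-12/5)): argument at 7/3 is 71/36, nonzero, so 7/3 is not its branch point (a point on a principal cut is still regular for the continued germ).
So the germ continues analytically to 7/3.

The point is a regular point.


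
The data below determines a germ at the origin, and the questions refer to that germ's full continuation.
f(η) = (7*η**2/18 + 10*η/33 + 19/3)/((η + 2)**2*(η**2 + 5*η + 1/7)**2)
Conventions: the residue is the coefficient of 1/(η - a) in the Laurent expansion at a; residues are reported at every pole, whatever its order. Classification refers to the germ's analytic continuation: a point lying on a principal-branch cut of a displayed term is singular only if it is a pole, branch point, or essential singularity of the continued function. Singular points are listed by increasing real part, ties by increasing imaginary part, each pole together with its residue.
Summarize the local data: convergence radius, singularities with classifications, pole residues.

Radius of convergence at 0: 5/2 - (3/14)*sqrt(133).
At -5/2 - (3/14)*sqrt(133): a pole of order 2; residue -40915/2274393 + (424531198/66505525713)*sqrt(133).
At -2: a pole of order 2; residue 81830/2274393.
At -5/2 + (3/14)*sqrt(133): a pole of order 2; residue -40915/2274393 - (424531198/66505525713)*sqrt(133).

Denominator factor (η + 2)^2: pole of order 2 at -2, modulus 2.
Denominator factor (η**2 + 5*η + 1/7)^2: discriminant 171/7, real irrational roots -5/2 + (3/14)*sqrt(133) and -5/2 - (3/14)*sqrt(133); poles of order 2, moduli 5/2 - (3/14)*sqrt(133) and 5/2 + (3/14)*sqrt(133).
The radius of convergence is the smallest modulus among the singular points: 5/2 - (3/14)*sqrt(133).
The factor η**2 + 5*η + 1/7 splits as (η - a)(η - a') with a = -5/2 - (3/14)*sqrt(133), a' = -5/2 + (3/14)*sqrt(133). At the order-2 pole a set g(η) = (η - a)^2*f(η) = [(7*η**2/18 + 10*η/33 + 19/3)/(η + 2)**2] / (η - a')^2.
Order-2 pole: residue = g'(a); g'(-5/2 - (3/14)*sqrt(133)) = -40915/2274393 + (424531198/66505525713)*sqrt(133), so the residue is -40915/2274393 + (424531198/66505525713)*sqrt(133).
At the order-2 pole -2 set g(η) = (η - (-2))^2*f(η) = (7*η**2/18 + 10*η/33 + 19/3)/(η**2 + 5*η + 1/7)**2.
Order-2 pole: residue = g'(a); g'(-2) = 81830/2274393, so the residue is 81830/2274393.
The factor η**2 + 5*η + 1/7 splits as (η - a)(η - a') with a = -5/2 + (3/14)*sqrt(133), a' = -5/2 - (3/14)*sqrt(133). At the order-2 pole a set g(η) = (η - a)^2*f(η) = [(7*η**2/18 + 10*η/33 + 19/3)/(η + 2)**2] / (η - a')^2.
Order-2 pole: residue = g'(a); g'(-5/2 + (3/14)*sqrt(133)) = -40915/2274393 - (424531198/66505525713)*sqrt(133), so the residue is -40915/2274393 - (424531198/66505525713)*sqrt(133).
List the singular points by increasing real part (a conjugate pair: the negative imaginary part first).


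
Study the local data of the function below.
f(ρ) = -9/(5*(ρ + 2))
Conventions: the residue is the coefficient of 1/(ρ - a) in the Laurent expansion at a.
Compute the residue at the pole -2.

The residue is -9/5.

At the order-1 pole -2 set g(ρ) = (ρ - (-2))*f(ρ) = -9/5.
Simple pole: residue = g(a) at a = -2, which is -9/5.


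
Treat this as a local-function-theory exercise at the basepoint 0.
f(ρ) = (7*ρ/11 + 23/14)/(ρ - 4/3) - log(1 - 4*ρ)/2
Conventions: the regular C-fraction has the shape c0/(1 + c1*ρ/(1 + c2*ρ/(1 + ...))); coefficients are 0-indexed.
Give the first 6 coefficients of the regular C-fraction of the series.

The regular C-fraction coefficients are [-69/56, 1475/3036, -1211798/223905, 36640978/25534315, -627371544/2849023655, 765514695521/262499165730].

Taylor coefficients (expand at 0): a_0 = -69/56, a_1 = 1475/2464, a_2 = 29065/9856, a_3 = 1168337/118272, a_4 = 4953041/157696, a_5 = 321562943/3153920.
c0 = a_0 = -69/56. Peel one level at a time: if S = 1 + c*ρ/S' with S'(0) = 1, then c is the ρ-coefficient of S and S' = c*ρ/(S - 1).
S_1 = c0/f = 1 + (1475/3036)*ρ + (3029495/1152162)*ρ^2 + ...; c1 = 1475/3036.
S_2 = c1*ρ/(S_1 - 1) = 1 + (-1211798/223905)*ρ + (2027564/261075)*ρ^2 + ...; c2 = -1211798/223905.
S_3 = c2*ρ/(S_2 - 1) = 1 + (36640978/25534315)*ρ + (59185593456/187302856225)*ρ^2 + ...; c3 = 36640978/25534315.
S_4 = c3*ρ/(S_3 - 1) = 1 + (-627371544/2849023655)*ρ + (2087196508/3250191675)*ρ^2 + ...; c4 = -627371544/2849023655.
S_5 = c4*ρ/(S_4 - 1) = 1 + (765514695521/262499165730)*ρ + ...; c5 = 765514695521/262499165730.


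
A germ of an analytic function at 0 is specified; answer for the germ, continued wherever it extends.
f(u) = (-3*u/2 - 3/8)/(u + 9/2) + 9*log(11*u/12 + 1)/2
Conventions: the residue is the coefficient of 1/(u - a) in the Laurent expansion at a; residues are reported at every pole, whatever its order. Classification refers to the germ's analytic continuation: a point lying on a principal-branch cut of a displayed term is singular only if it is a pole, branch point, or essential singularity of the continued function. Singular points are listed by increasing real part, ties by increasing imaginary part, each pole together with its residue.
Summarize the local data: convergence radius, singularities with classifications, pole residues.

Denominator factor (u + 9/2): pole of order 1 at -9/2, modulus 9/2.
Branch term (9/2)*log(1 - u/(-12/11)): its argument vanishes at u = -12/11, a logarithmic branch point, modulus 12/11.
The radius of convergence is the smallest modulus among the singular points: 12/11.
The branch term is analytic at -9/2 and contributes nothing to the residue; only the rational part matters.
At the order-1 pole -9/2 set g(u) = (u - (-9/2))*(rational part) = -3*u/2 - 3/8.
Simple pole: residue = g(a) at a = -9/2, which is 51/8.
List the singular points by increasing real part (a conjugate pair: the negative imaginary part first).

Radius of convergence at 0: 12/11.
At -9/2: a pole of order 1; residue 51/8.
At -12/11: a logarithmic branch point.


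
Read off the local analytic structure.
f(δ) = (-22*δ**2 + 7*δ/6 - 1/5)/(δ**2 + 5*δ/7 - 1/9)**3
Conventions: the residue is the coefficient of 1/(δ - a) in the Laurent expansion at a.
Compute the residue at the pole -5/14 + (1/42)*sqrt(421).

The factor δ**2 + 5*δ/7 - 1/9 splits as (δ - a)(δ - a') with a = -5/14 + (1/42)*sqrt(421), a' = -5/14 - (1/42)*sqrt(421). At the order-3 pole a set g(δ) = (δ - a)^3*f(δ) = [-22*δ**2 + 7*δ/6 - 1/5] / (δ - a')^3.
Order-3 pole: residue = g''(a)/2; g''(-5/14 + (1/42)*sqrt(421)) = -(409864077/373092305)*sqrt(421), so the residue is -(409864077/746184610)*sqrt(421).

The residue is -(409864077/746184610)*sqrt(421).


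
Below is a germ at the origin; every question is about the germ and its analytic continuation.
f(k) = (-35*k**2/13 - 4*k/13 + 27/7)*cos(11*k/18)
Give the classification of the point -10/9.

There is no denominator, hence no pole anywhere.
The factor cos(11*k/18) is entire.
So the germ continues analytically to -10/9.

The point is a regular point.


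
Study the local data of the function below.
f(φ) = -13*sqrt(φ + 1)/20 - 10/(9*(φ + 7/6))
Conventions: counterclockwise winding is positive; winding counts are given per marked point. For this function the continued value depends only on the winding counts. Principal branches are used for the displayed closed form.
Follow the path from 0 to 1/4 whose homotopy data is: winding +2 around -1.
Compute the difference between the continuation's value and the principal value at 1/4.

The rational part is single-valued and drops out of the difference; each branch term changes only by its own monodromy.
(-13/20)*sqrt(1 - φ/(-1)): winding +2 is even, the square root returns to the same sheet, contribution 0.
Summing the contributions at φ = 1/4 gives 0.

Continued minus principal equals 0.


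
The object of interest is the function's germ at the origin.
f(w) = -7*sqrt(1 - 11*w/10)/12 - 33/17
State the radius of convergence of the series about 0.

The radius of convergence is 10/11.

Branch term (-7/12)*sqrt(1 - w/(10/11)): its argument vanishes at w = 10/11, a square-root branch point, modulus 10/11.
The radius of convergence is the smallest modulus among the singular points: 10/11.


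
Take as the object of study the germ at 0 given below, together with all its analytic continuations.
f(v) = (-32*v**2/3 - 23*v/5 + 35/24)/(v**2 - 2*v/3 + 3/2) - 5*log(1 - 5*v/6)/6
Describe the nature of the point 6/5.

The term (-5/6)*log(1 - v/(6/5)) has argument 1 - 6/5/(6/5) = 0 at 6/5: a logarithmic (infinitely-sheeted) branch point; the remaining terms are analytic or single-valued there.

The point is a logarithmic branch point.


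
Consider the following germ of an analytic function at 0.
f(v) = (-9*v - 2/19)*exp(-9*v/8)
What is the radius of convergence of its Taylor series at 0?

The radius of convergence is infinite.

The factor exp(-9*v/8) is entire and contributes no finite singular point.
The polynomial part has no poles.
No finite singular points: the Taylor series at 0 converges everywhere.


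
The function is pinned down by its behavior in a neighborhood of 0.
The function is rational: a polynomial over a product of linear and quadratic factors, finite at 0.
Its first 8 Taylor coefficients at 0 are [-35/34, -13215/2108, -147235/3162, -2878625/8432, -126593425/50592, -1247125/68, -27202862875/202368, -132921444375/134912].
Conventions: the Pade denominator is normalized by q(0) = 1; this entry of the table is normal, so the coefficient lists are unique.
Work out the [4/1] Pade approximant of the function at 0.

Taylor coefficients needed (read off): a_0 = -35/34, a_1 = -13215/2108, a_2 = -147235/3162, a_3 = -2878625/8432, a_4 = -126593425/50592, a_5 = -1247125/68.
Write the denominator as Q(α) = 1 + q1*α. Requiring Q*f - P = O(α^6) with deg P <= 4 kills the coefficients of α^5..α^5 in Q*f:
  α^5: a_5 + q1*a_4 = 0, i.e. -1247125/68 + (-126593425/50592)*q1 = 0.
Solving this linear system: q1 = -37114440/5063737.
The numerator is Q*f truncated at degree 4: P0 = a_0 = -35/34; P1 = a_1 + q1*a_0 = 1945864335/1524908228; P2 = a_2 + q1*a_1 = -9858330295/16011536394; P3 = a_3 + q1*a_2 = -4481059225/42697430384; P4 = a_4 + q1*a_3 = -4481059225/256184582304.

The Pade approximant has numerator coefficients [-35/34, 1945864335/1524908228, -9858330295/16011536394, -4481059225/42697430384, -4481059225/256184582304]; denominator coefficients [1, -37114440/5063737].


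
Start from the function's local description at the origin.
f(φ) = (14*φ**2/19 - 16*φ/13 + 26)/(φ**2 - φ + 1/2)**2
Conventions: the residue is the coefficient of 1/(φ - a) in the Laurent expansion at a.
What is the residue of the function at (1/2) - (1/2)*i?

The residue is (12722/247)*i.

The factor φ**2 - φ + 1/2 splits as (φ - a)(φ - a') with a = (1/2) - (1/2)*i, a' = (1/2) + (1/2)*i. At the order-2 pole a set g(φ) = (φ - a)^2*f(φ) = [14*φ**2/19 - 16*φ/13 + 26] / (φ - a')^2.
Order-2 pole: residue = g'(a); g'((1/2) - (1/2)*i) = (12722/247)*i, so the residue is (12722/247)*i.


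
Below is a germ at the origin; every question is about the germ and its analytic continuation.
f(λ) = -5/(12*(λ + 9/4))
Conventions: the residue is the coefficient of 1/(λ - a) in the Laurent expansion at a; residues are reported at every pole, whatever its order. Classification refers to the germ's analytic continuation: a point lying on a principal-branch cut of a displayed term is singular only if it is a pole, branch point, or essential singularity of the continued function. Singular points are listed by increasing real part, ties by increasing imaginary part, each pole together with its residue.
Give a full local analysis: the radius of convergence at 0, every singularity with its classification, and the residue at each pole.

Denominator factor (λ + 9/4): pole of order 1 at -9/4, modulus 9/4.
The radius of convergence is the smallest modulus among the singular points: 9/4.
At the order-1 pole -9/4 set g(λ) = (λ - (-9/4))*f(λ) = -5/12.
Simple pole: residue = g(a) at a = -9/4, which is -5/12.

Radius of convergence at 0: 9/4.
At -9/4: a pole of order 1; residue -5/12.


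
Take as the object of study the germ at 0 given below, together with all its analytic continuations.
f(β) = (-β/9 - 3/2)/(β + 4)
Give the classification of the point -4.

The point is a pole of order 1.

The denominator factor β + 4 vanishes at -4 and appears to the power 1; the numerator there equals -19/18, nonzero, and no other factor vanishes.
Hence a pole whose order is the multiplicity, 1.


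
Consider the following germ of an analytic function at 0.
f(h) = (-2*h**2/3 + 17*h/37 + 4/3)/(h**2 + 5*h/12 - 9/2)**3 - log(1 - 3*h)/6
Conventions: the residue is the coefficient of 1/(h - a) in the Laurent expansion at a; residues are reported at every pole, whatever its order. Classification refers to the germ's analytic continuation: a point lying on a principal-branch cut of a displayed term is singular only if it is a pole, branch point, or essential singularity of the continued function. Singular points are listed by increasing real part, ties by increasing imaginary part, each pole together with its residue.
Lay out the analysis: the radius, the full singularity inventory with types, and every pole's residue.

Denominator factor (h**2 + 5*h/12 - 9/2)^3: discriminant 2617/144, real irrational roots -5/24 + (1/24)*sqrt(2617) and -5/24 - (1/24)*sqrt(2617); poles of order 3, moduli -5/24 + (1/24)*sqrt(2617) and 5/24 + (1/24)*sqrt(2617).
Branch term (-1/6)*log(1 - h/(1/3)): its argument vanishes at h = 1/3, a logarithmic branch point, modulus 1/3.
The radius of convergence is the smallest modulus among the singular points: 1/3.
The branch term is analytic at -5/24 - (1/24)*sqrt(2617) and contributes nothing to the residue; only the rational part matters.
The factor h**2 + 5*h/12 - 9/2 splits as (h - a)(h - a') with a = -5/24 - (1/24)*sqrt(2617), a' = -5/24 + (1/24)*sqrt(2617). At the order-3 pole a set g(h) = (h - a)^3*(rational part) = [-2*h**2/3 + 17*h/37 + 4/3] / (h - a')^3.
Order-3 pole: residue = g''(a)/2; g''(-5/24 - (1/24)*sqrt(2617)) = -(245083392/663151707181)*sqrt(2617), so the residue is -(122541696/663151707181)*sqrt(2617).
The branch term is analytic at -5/24 + (1/24)*sqrt(2617) and contributes nothing to the residue; only the rational part matters.
The factor h**2 + 5*h/12 - 9/2 splits as (h - a)(h - a') with a = -5/24 + (1/24)*sqrt(2617), a' = -5/24 - (1/24)*sqrt(2617). At the order-3 pole a set g(h) = (h - a)^3*(rational part) = [-2*h**2/3 + 17*h/37 + 4/3] / (h - a')^3.
Order-3 pole: residue = g''(a)/2; g''(-5/24 + (1/24)*sqrt(2617)) = (245083392/663151707181)*sqrt(2617), so the residue is (122541696/663151707181)*sqrt(2617).
List the singular points by increasing real part (a conjugate pair: the negative imaginary part first).

Radius of convergence at 0: 1/3.
At -5/24 - (1/24)*sqrt(2617): a pole of order 3; residue -(122541696/663151707181)*sqrt(2617).
At 1/3: a logarithmic branch point.
At -5/24 + (1/24)*sqrt(2617): a pole of order 3; residue (122541696/663151707181)*sqrt(2617).


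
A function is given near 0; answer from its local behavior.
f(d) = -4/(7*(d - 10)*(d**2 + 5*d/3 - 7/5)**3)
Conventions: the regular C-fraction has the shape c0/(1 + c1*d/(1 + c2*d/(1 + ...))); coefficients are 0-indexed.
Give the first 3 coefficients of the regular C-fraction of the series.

Taylor coefficients (expand at 0): a_0 = -50/2401, a_1 = -1285/16807, a_2 = -161897/705894.
c0 = a_0 = -50/2401. Peel one level at a time: if S = 1 + c*d/S' with S'(0) = 1, then c is the d-coefficient of S and S' = c*d/(S - 1).
S_1 = c0/f = 1 + (-257/70)*d + (725/294)*d^2 + ...; c1 = -257/70.
S_2 = c1*d/(S_1 - 1) = 1 + (3625/5397)*d + ...; c2 = 3625/5397.

The regular C-fraction coefficients are [-50/2401, -257/70, 3625/5397].


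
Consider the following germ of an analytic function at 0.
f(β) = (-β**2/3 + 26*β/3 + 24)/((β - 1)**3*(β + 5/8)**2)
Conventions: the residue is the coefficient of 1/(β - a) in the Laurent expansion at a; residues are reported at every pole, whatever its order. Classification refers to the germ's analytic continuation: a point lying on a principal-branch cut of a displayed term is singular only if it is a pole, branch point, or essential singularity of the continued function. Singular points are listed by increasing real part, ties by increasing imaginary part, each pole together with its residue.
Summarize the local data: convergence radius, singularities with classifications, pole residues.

Radius of convergence at 0: 5/8.
At -5/8: a pole of order 2; residue -861632/85683.
At 1: a pole of order 3; residue 861632/85683.

Denominator factor (β - 1)^3: pole of order 3 at 1, modulus 1.
Denominator factor (β + 5/8)^2: pole of order 2 at -5/8, modulus 5/8.
The radius of convergence is the smallest modulus among the singular points: 5/8.
At the order-2 pole -5/8 set g(β) = (β - (-5/8))^2*f(β) = (-β**2/3 + 26*β/3 + 24)/(β - 1)**3.
Order-2 pole: residue = g'(a); g'(-5/8) = -861632/85683, so the residue is -861632/85683.
At the order-3 pole 1 set g(β) = (β - (1))^3*f(β) = (-β**2/3 + 26*β/3 + 24)/(β + 5/8)**2.
Order-3 pole: residue = g''(a)/2; g''(1) = 1723264/85683, so the residue is 861632/85683.
List the singular points by increasing real part (a conjugate pair: the negative imaginary part first).


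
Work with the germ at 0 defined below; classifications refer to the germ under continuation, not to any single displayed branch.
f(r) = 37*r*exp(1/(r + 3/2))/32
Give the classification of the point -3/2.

The point is an essential singularity.

The exponent 1/(r - (-3/2)) has a pole at -3/2, so exp(1/(r - (-3/2))) takes every nonzero value near it: an essential singularity (not a pole of any order).


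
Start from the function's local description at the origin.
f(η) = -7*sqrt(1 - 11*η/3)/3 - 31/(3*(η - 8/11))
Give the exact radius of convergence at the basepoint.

Denominator factor (η - 8/11): pole of order 1 at 8/11, modulus 8/11.
Branch term (-7/3)*sqrt(1 - η/(3/11)): its argument vanishes at η = 3/11, a square-root branch point, modulus 3/11.
The radius of convergence is the smallest modulus among the singular points: 3/11.

The radius of convergence is 3/11.


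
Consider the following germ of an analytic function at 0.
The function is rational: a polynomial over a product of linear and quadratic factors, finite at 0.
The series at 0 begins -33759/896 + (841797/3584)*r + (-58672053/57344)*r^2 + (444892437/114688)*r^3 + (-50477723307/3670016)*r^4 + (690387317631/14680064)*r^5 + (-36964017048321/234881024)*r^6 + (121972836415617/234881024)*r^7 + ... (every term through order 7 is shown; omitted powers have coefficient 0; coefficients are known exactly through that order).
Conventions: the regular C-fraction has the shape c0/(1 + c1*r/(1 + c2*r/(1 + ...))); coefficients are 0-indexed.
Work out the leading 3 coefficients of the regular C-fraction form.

The regular C-fraction coefficients are [-33759/896, 773/124, -719929/383408].

Taylor coefficients (read off): a_0 = -33759/896, a_1 = 841797/3584, a_2 = -58672053/57344.
c0 = a_0 = -33759/896. Peel one level at a time: if S = 1 + c*r/S' with S'(0) = 1, then c is the r-coefficient of S and S' = c*r/(S - 1).
S_1 = c0/f = 1 + (773/124)*r + (719929/61504)*r^2 + ...; c1 = 773/124.
S_2 = c1*r/(S_1 - 1) = 1 + (-719929/383408)*r + ...; c2 = -719929/383408.


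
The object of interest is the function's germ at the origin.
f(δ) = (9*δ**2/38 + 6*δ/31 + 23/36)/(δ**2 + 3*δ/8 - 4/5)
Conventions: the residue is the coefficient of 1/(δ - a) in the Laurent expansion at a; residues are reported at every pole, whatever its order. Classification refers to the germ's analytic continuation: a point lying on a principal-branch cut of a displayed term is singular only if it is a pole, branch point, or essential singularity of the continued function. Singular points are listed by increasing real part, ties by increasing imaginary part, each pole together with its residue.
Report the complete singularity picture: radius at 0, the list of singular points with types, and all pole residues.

Denominator factor (δ**2 + 3*δ/8 - 4/5): discriminant 1069/320, real irrational roots -3/16 + (1/80)*sqrt(5345) and -3/16 - (1/80)*sqrt(5345); poles of order 1, moduli -3/16 + (1/80)*sqrt(5345) and 3/16 + (1/80)*sqrt(5345).
The radius of convergence is the smallest modulus among the singular points: -3/16 + (1/80)*sqrt(5345).
The factor δ**2 + 3*δ/8 - 4/5 splits as (δ - a)(δ - a') with a = -3/16 - (1/80)*sqrt(5345), a' = -3/16 + (1/80)*sqrt(5345). At the order-1 pole a set g(δ) = (δ - a)*f(δ) = [9*δ**2/38 + 6*δ/31 + 23/36] / (δ - a').
Simple pole: residue = g(a) at a = -3/16 - (1/80)*sqrt(5345), which is 987/18848 - (5487427/906683040)*sqrt(5345).
The factor δ**2 + 3*δ/8 - 4/5 splits as (δ - a)(δ - a') with a = -3/16 + (1/80)*sqrt(5345), a' = -3/16 - (1/80)*sqrt(5345). At the order-1 pole a set g(δ) = (δ - a)*f(δ) = [9*δ**2/38 + 6*δ/31 + 23/36] / (δ - a').
Simple pole: residue = g(a) at a = -3/16 + (1/80)*sqrt(5345), which is 987/18848 + (5487427/906683040)*sqrt(5345).
List the singular points by increasing real part (a conjugate pair: the negative imaginary part first).

Radius of convergence at 0: -3/16 + (1/80)*sqrt(5345).
At -3/16 - (1/80)*sqrt(5345): a pole of order 1; residue 987/18848 - (5487427/906683040)*sqrt(5345).
At -3/16 + (1/80)*sqrt(5345): a pole of order 1; residue 987/18848 + (5487427/906683040)*sqrt(5345).


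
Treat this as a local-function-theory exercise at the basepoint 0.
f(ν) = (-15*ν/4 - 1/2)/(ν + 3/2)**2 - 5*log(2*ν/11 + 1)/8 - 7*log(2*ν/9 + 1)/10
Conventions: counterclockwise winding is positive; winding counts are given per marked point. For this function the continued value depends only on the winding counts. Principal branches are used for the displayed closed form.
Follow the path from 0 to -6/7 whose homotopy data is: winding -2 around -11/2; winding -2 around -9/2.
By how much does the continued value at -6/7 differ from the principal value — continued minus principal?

The rational part is single-valued and drops out of the difference; each branch term changes only by its own monodromy.
(-5/8)*log(1 - ν/(-11/2)): each positive loop around -11/2 adds 2*pi*i to the log, so winding -2 contributes (-5/8)*(-2)*2*pi*i = (5/2)*pi*i.
(-7/10)*log(1 - ν/(-9/2)): each positive loop around -9/2 adds 2*pi*i to the log, so winding -2 contributes (-7/10)*(-2)*2*pi*i = (14/5)*pi*i.
Summing the contributions at ν = -6/7 gives (53/10)*pi*i.

Continued minus principal equals (53/10)*pi*i.


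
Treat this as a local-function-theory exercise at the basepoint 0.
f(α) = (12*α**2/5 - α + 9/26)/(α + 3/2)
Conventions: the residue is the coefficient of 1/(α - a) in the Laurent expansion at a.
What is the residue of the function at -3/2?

The residue is 471/65.

At the order-1 pole -3/2 set g(α) = (α - (-3/2))*f(α) = 12*α**2/5 - α + 9/26.
Simple pole: residue = g(a) at a = -3/2, which is 471/65.


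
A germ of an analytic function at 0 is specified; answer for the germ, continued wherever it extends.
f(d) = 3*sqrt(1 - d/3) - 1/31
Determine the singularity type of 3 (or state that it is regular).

The point is an algebraic (square-root) branch point.

The term (3)*sqrt(1 - d/(3)) has argument 1 - 3/(3) = 0 at 3: a square-root (algebraic, two-sheeted) branch point; the remaining terms are analytic or single-valued there.


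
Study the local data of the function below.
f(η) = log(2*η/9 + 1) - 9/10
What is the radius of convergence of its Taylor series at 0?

The radius of convergence is 9/2.

Branch term (1)*log(1 - η/(-9/2)): its argument vanishes at η = -9/2, a logarithmic branch point, modulus 9/2.
The radius of convergence is the smallest modulus among the singular points: 9/2.


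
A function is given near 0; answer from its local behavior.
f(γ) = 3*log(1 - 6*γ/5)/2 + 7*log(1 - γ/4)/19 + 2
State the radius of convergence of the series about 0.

Branch term (3/2)*log(1 - γ/(5/6)): its argument vanishes at γ = 5/6, a logarithmic branch point, modulus 5/6.
Branch term (7/19)*log(1 - γ/(4)): its argument vanishes at γ = 4, a logarithmic branch point, modulus 4.
The radius of convergence is the smallest modulus among the singular points: 5/6.

The radius of convergence is 5/6.


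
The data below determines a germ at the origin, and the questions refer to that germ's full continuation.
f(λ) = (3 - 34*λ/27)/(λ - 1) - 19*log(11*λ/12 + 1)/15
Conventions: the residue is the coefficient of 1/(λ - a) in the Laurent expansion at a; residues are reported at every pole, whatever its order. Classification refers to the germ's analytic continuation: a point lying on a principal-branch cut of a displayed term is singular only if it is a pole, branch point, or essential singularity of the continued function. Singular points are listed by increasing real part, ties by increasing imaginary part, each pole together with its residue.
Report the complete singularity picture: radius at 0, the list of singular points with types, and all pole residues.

Radius of convergence at 0: 1.
At -12/11: a logarithmic branch point.
At 1: a pole of order 1; residue 47/27.

Denominator factor (λ - 1): pole of order 1 at 1, modulus 1.
Branch term (-19/15)*log(1 - λ/(-12/11)): its argument vanishes at λ = -12/11, a logarithmic branch point, modulus 12/11.
The radius of convergence is the smallest modulus among the singular points: 1.
The branch term is analytic at 1 and contributes nothing to the residue; only the rational part matters.
At the order-1 pole 1 set g(λ) = (λ - (1))*(rational part) = 3 - 34*λ/27.
Simple pole: residue = g(a) at a = 1, which is 47/27.
List the singular points by increasing real part (a conjugate pair: the negative imaginary part first).


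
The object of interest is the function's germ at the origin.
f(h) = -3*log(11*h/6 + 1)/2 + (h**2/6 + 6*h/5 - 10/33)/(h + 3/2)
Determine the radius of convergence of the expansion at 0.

Denominator factor (h + 3/2): pole of order 1 at -3/2, modulus 3/2.
Branch term (-3/2)*log(1 - h/(-6/11)): its argument vanishes at h = -6/11, a logarithmic branch point, modulus 6/11.
The radius of convergence is the smallest modulus among the singular points: 6/11.

The radius of convergence is 6/11.


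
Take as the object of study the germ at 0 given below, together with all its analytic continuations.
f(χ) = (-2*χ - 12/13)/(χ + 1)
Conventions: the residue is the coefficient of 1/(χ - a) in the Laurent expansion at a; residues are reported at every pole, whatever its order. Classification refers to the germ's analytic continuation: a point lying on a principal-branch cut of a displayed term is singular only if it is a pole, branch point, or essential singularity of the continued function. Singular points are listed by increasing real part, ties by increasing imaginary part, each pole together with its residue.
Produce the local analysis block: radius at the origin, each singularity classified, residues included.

Radius of convergence at 0: 1.
At -1: a pole of order 1; residue 14/13.

Denominator factor (χ + 1): pole of order 1 at -1, modulus 1.
The radius of convergence is the smallest modulus among the singular points: 1.
At the order-1 pole -1 set g(χ) = (χ - (-1))*f(χ) = -2*χ - 12/13.
Simple pole: residue = g(a) at a = -1, which is 14/13.


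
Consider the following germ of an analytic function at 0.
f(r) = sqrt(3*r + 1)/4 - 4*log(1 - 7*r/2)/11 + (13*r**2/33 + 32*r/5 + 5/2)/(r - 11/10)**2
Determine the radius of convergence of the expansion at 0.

Denominator factor (r - 11/10)^2: pole of order 2 at 11/10, modulus 11/10.
Branch term (1/4)*sqrt(1 - r/(-1/3)): its argument vanishes at r = -1/3, a square-root branch point, modulus 1/3.
Branch term (-4/11)*log(1 - r/(2/7)): its argument vanishes at r = 2/7, a logarithmic branch point, modulus 2/7.
The radius of convergence is the smallest modulus among the singular points: 2/7.

The radius of convergence is 2/7.


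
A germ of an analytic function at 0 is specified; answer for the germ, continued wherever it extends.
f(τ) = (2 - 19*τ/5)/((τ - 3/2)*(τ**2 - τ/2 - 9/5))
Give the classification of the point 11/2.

The point is a regular point.

Denominator factors: τ**2 - τ/2 - 9/5 = 257/10 at τ = 11/2; τ - 3/2 = 4 at τ = 11/2 — none vanishes.
So the germ continues analytically to 11/2.


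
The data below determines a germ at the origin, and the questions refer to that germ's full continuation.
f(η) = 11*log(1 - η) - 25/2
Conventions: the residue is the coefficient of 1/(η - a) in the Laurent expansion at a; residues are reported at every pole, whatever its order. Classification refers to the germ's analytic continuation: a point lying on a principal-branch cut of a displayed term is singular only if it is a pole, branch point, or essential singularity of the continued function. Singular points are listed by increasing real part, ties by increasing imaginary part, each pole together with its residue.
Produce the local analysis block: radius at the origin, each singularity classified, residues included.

Radius of convergence at 0: 1.
At 1: a logarithmic branch point.

Branch term (11)*log(1 - η/(1)): its argument vanishes at η = 1, a logarithmic branch point, modulus 1.
The radius of convergence is the smallest modulus among the singular points: 1.


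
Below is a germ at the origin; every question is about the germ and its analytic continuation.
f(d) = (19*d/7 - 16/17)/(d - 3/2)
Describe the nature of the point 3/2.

The point is a pole of order 1.

The denominator factor d - 3/2 vanishes at 3/2 and appears to the power 1; the numerator there equals 745/238, nonzero, and no other factor vanishes.
Hence a pole whose order is the multiplicity, 1.


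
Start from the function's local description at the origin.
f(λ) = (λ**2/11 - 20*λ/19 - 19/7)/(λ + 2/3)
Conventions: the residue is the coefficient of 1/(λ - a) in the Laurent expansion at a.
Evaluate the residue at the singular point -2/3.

The residue is -25967/13167.

At the order-1 pole -2/3 set g(λ) = (λ - (-2/3))*f(λ) = λ**2/11 - 20*λ/19 - 19/7.
Simple pole: residue = g(a) at a = -2/3, which is -25967/13167.


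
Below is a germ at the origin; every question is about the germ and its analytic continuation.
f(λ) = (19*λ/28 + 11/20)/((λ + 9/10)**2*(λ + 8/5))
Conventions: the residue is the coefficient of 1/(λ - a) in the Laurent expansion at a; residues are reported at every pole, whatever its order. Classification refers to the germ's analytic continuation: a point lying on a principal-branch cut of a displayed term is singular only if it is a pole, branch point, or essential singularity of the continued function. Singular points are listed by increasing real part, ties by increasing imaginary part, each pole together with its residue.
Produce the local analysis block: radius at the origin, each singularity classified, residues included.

Denominator factor (λ + 8/5): pole of order 1 at -8/5, modulus 8/5.
Denominator factor (λ + 9/10)^2: pole of order 2 at -9/10, modulus 9/10.
The radius of convergence is the smallest modulus among the singular points: 9/10.
At the order-1 pole -8/5 set g(λ) = (λ - (-8/5))*f(λ) = (19*λ/28 + 11/20)/(λ + 9/10)**2.
Simple pole: residue = g(a) at a = -8/5, which is -375/343.
At the order-2 pole -9/10 set g(λ) = (λ - (-9/10))^2*f(λ) = (19*λ/28 + 11/20)/(λ + 8/5).
Order-2 pole: residue = g'(a); g'(-9/10) = 375/343, so the residue is 375/343.
List the singular points by increasing real part (a conjugate pair: the negative imaginary part first).

Radius of convergence at 0: 9/10.
At -8/5: a pole of order 1; residue -375/343.
At -9/10: a pole of order 2; residue 375/343.


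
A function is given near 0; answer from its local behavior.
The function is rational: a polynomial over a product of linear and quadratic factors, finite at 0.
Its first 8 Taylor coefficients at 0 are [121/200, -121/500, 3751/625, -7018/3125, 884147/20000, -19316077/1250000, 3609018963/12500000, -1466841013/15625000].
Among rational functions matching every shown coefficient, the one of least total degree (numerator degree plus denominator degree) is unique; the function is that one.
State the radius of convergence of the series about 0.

The radius of convergence is -2 + sqrt(6).

No rational of total degree below 6 reproduces all 8 coefficients; solving the [0/6] Pade equations on them gives f(λ) = 1/(2*(λ + 5/11)**2*(λ**2 + 4*λ - 2)**2), whose expansion matches every shown term.
Denominator factor (λ + 5/11)^2: pole of order 2 at -5/11, modulus 5/11.
Denominator factor (λ**2 + 4*λ - 2)^2: discriminant 24, real irrational roots -2 + sqrt(6) and -2 - sqrt(6); poles of order 2, moduli -2 + sqrt(6) and 2 + sqrt(6).
The radius of convergence is the smallest modulus among the singular points: -2 + sqrt(6).


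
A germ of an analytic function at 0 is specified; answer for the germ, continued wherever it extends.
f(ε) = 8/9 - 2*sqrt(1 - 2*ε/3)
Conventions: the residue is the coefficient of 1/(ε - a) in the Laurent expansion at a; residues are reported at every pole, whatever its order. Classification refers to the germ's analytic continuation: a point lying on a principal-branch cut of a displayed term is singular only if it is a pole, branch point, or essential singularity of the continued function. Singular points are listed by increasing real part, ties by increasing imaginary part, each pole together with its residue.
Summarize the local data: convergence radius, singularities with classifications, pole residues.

Radius of convergence at 0: 3/2.
At 3/2: an algebraic (square-root) branch point.

Branch term (-2)*sqrt(1 - ε/(3/2)): its argument vanishes at ε = 3/2, a square-root branch point, modulus 3/2.
The radius of convergence is the smallest modulus among the singular points: 3/2.


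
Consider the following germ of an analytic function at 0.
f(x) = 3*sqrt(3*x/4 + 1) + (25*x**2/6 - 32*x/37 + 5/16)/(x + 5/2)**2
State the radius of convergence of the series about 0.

Denominator factor (x + 5/2)^2: pole of order 2 at -5/2, modulus 5/2.
Branch term (3)*sqrt(1 - x/(-4/3)): its argument vanishes at x = -4/3, a square-root branch point, modulus 4/3.
The radius of convergence is the smallest modulus among the singular points: 4/3.

The radius of convergence is 4/3.


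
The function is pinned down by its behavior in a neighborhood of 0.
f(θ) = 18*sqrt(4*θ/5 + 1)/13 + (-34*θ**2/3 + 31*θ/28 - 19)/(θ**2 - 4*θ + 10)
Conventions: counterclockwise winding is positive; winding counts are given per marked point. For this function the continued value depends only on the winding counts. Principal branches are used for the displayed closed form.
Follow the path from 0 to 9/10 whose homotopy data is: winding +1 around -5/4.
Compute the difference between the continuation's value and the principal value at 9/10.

The rational part is single-valued and drops out of the difference; each branch term changes only by its own monodromy.
(18/13)*sqrt(1 - θ/(-5/4)): winding +1 is odd, the square root flips sign, contributing -2*(18/13)*sqrt(1 - (9/10)/(-5/4)) = -2*(18/13)*sqrt(43/25) = -(36/65)*sqrt(43).
Summing the contributions at θ = 9/10 gives -(36/65)*sqrt(43).

Continued minus principal equals -(36/65)*sqrt(43).


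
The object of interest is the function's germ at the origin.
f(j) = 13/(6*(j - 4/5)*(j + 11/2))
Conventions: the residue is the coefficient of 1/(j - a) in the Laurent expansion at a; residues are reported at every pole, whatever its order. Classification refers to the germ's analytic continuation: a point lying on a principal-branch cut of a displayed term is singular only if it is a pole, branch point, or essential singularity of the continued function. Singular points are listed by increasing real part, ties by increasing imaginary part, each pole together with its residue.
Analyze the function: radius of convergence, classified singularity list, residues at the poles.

Denominator factor (j - 4/5): pole of order 1 at 4/5, modulus 4/5.
Denominator factor (j + 11/2): pole of order 1 at -11/2, modulus 11/2.
The radius of convergence is the smallest modulus among the singular points: 4/5.
At the order-1 pole -11/2 set g(j) = (j - (-11/2))*f(j) = 13/(6*(j - 4/5)).
Simple pole: residue = g(a) at a = -11/2, which is -65/189.
At the order-1 pole 4/5 set g(j) = (j - (4/5))*f(j) = 13/(6*(j + 11/2)).
Simple pole: residue = g(a) at a = 4/5, which is 65/189.
List the singular points by increasing real part (a conjugate pair: the negative imaginary part first).

Radius of convergence at 0: 4/5.
At -11/2: a pole of order 1; residue -65/189.
At 4/5: a pole of order 1; residue 65/189.


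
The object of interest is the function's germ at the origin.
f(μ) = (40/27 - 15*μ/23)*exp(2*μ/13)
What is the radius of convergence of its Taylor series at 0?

The factor exp(2*μ/13) is entire and contributes no finite singular point.
The polynomial part has no poles.
No finite singular points: the Taylor series at 0 converges everywhere.

The radius of convergence is infinite.


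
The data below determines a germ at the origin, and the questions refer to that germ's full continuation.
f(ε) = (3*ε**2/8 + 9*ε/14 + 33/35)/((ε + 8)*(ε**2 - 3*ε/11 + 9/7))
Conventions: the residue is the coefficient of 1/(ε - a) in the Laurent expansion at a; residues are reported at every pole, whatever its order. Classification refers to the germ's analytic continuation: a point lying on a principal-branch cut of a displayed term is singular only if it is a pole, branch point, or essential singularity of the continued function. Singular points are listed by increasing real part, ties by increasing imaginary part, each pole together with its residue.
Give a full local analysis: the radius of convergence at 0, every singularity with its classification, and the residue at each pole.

Radius of convergence at 0: (3/7)*sqrt(7).
At -8: a pole of order 1; residue 7623/25975.
At (3/22) - ((9/154)*sqrt(371))*i: a pole of order 1; residue (16941/415600) + ((872659/462562800)*sqrt(371))*i.
At (3/22) + ((9/154)*sqrt(371))*i: a pole of order 1; residue (16941/415600) - ((872659/462562800)*sqrt(371))*i.

Denominator factor (ε**2 - 3*ε/11 + 9/7): discriminant -4293/847, complex-conjugate roots (3/22) + ((9/154)*sqrt(371))*i and (3/22) - ((9/154)*sqrt(371))*i; poles of order 1, moduli (3/7)*sqrt(7) and (3/7)*sqrt(7).
Denominator factor (ε + 8): pole of order 1 at -8, modulus 8.
The radius of convergence is the smallest modulus among the singular points: (3/7)*sqrt(7).
At the order-1 pole -8 set g(ε) = (ε - (-8))*f(ε) = (3*ε**2/8 + 9*ε/14 + 33/35)/(ε**2 - 3*ε/11 + 9/7).
Simple pole: residue = g(a) at a = -8, which is 7623/25975.
The factor ε**2 - 3*ε/11 + 9/7 splits as (ε - a)(ε - a') with a = (3/22) - ((9/154)*sqrt(371))*i, a' = (3/22) + ((9/154)*sqrt(371))*i. At the order-1 pole a set g(ε) = (ε - a)*f(ε) = [(3*ε**2/8 + 9*ε/14 + 33/35)/(ε + 8)] / (ε - a').
Simple pole: residue = g(a) at a = (3/22) - ((9/154)*sqrt(371))*i, which is (16941/415600) + ((872659/462562800)*sqrt(371))*i.
The factor ε**2 - 3*ε/11 + 9/7 splits as (ε - a)(ε - a') with a = (3/22) + ((9/154)*sqrt(371))*i, a' = (3/22) - ((9/154)*sqrt(371))*i. At the order-1 pole a set g(ε) = (ε - a)*f(ε) = [(3*ε**2/8 + 9*ε/14 + 33/35)/(ε + 8)] / (ε - a').
Simple pole: residue = g(a) at a = (3/22) + ((9/154)*sqrt(371))*i, which is (16941/415600) - ((872659/462562800)*sqrt(371))*i.
List the singular points by increasing real part (a conjugate pair: the negative imaginary part first).
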